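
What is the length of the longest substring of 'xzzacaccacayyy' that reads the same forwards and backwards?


Scanning 'xzzacaccacayyy' for palindromic substrings.
Substring at positions 3-10: 'acaccaca'.
Check: reverse('acaccaca') = 'acaccaca' -> palindrome confirmed.
Neighbouring characters ('z' / 'y') break symmetry, so it cannot extend further.
No longer palindromic substring exists; longest length = 8

8


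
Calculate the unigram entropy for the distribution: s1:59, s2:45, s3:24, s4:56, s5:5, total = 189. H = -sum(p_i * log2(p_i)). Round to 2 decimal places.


Computing entropy H = -sum(p_i * log2(p_i)):
  s1: p = 59/189 = 0.3122, -p*log2(p) = 0.5243
  s2: p = 45/189 = 0.2381, -p*log2(p) = 0.4929
  s3: p = 24/189 = 0.1270, -p*log2(p) = 0.3781
  s4: p = 56/189 = 0.2963, -p*log2(p) = 0.5200
  s5: p = 5/189 = 0.0265, -p*log2(p) = 0.1386
H = sum of terms = 2.0539
Rounded to 2 decimals: 2.05

2.05


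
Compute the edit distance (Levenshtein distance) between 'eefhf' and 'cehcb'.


Building DP table for s1='eefhf' (len 5) and s2='cehcb' (len 5):
       c  e  h  c  b
    0  1  2  3  4  5
  e 1  1  1  2  3  4
  e 2  2  1  2  3  4
  f 3  3  2  2  3  4
  h 4  4  3  2  3  4
  f 5  5  4  3  3  4
Edit distance = dp[5][5] = 4

4


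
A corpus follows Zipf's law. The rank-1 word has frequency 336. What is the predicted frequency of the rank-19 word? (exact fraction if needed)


Zipf's law: freq(rank) = f1 / rank
f1 = 336, rank = 19
freq = 336 / 19
GCD(336, 19) = 1
Simplified: 336/19

336/19


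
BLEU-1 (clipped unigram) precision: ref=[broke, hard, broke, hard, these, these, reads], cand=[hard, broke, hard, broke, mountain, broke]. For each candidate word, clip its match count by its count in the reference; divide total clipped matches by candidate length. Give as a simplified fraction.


Reference word counts: {'broke': 2, 'hard': 2, 'reads': 1, 'these': 2}
Checking each candidate word (with clipping):
  'hard' -> in reference (ref count 2, used 1/2) -> match (matches: 1)
  'broke' -> in reference (ref count 2, used 1/2) -> match (matches: 2)
  'hard' -> in reference (ref count 2, used 2/2) -> match (matches: 3)
  'broke' -> in reference (ref count 2, used 2/2) -> match (matches: 4)
  'mountain' -> not in reference -> no match (matches: 4)
  'broke' -> ref count 2 already used up (2/2) -> clipped, no match (matches: 4)
Clipped matches: 4, Candidate length: 6
Precision = 4/6 = 2/3

2/3


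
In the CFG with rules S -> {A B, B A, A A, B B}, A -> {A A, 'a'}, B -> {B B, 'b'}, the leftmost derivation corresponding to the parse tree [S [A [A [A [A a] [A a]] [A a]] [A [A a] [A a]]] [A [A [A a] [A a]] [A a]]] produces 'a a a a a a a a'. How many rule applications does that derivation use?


Every bracketed nonterminal node [X ...] in the tree is produced by exactly one rule application.
Reading the tree off as a leftmost derivation:
  Step 1: S  =>  A A   (applied S -> A A)
  Step 2: A A  =>  A A A   (applied A -> A A)
  Step 3: A A A  =>  A A A A   (applied A -> A A)
  Step 4: A A A A  =>  A A A A A   (applied A -> A A)
  Step 5: A A A A A  =>  a A A A A   (applied A -> a)
  Step 6: a A A A A  =>  a a A A A   (applied A -> a)
  Step 7: a a A A A  =>  a a a A A   (applied A -> a)
  Step 8: a a a A A  =>  a a a A A A   (applied A -> A A)
  Step 9: a a a A A A  =>  a a a a A A   (applied A -> a)
  Step 10: a a a a A A  =>  a a a a a A   (applied A -> a)
  Step 11: a a a a a A  =>  a a a a a A A   (applied A -> A A)
  Step 12: a a a a a A A  =>  a a a a a A A A   (applied A -> A A)
  Step 13: a a a a a A A A  =>  a a a a a a A A   (applied A -> a)
  Step 14: a a a a a a A A  =>  a a a a a a a A   (applied A -> a)
  Step 15: a a a a a a a A  =>  a a a a a a a a   (applied A -> a)
Final yield: a a a a a a a a
Total rewrite steps: 15

15


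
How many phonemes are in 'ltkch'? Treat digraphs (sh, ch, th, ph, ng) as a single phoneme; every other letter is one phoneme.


Parsing 'ltkch' greedily, digraphs first:
  'l' -> consonant phoneme (phonemes so far: 1)
  't' -> consonant phoneme (phonemes so far: 2)
  'k' -> consonant phoneme (phonemes so far: 3)
  'ch' -> digraph (1 consonant phoneme) (phonemes so far: 4)
Total phonemes: 4

4


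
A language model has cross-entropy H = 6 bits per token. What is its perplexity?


Perplexity formula: PP = 2^H
H = 6
PP = 2^6
Steps: 2^1 = 2, 2^2 = 4, 2^3 = 8, 2^4 = 16, 2^5 = 32, 2^6 = 64
PP = 64

64


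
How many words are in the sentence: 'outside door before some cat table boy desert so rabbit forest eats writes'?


Counting words by splitting on spaces:
  Word 1: 'outside'
  Word 2: 'door'
  Word 3: 'before'
  Word 4: 'some'
  Word 5: 'cat'
  Word 6: 'table'
  Word 7: 'boy'
  Word 8: 'desert'
  Word 9: 'so'
  Word 10: 'rabbit'
  Word 11: 'forest'
  Word 12: 'eats'
  Word 13: 'writes'
Total words: 13

13


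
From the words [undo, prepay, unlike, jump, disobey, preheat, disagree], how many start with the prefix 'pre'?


Checking each word for prefix 'pre':
  'undo' -> no (count: 0)
  'prepay' -> YES, starts with 'pre' (count: 1)
  'unlike' -> no (count: 1)
  'jump' -> no (count: 1)
  'disobey' -> no (count: 1)
  'preheat' -> YES, starts with 'pre' (count: 2)
  'disagree' -> no (count: 2)
Total with prefix 'pre': 2

2


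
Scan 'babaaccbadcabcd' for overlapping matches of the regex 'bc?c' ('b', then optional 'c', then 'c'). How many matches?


Pattern: bc?c means 'b', then optional 'c', then 'c'.
Scanning 'babaaccbadcabcd' position-by-position:
  Pos 0: window 'bab' -> no
  Pos 1: window 'aba' -> no
  Pos 2: window 'baa' -> no
  Pos 3: window 'aac' -> no
  Pos 4: window 'acc' -> no
  Pos 5: window 'ccb' -> no
  Pos 6: window 'cba' -> no
  Pos 7: window 'bad' -> no
  Pos 8: window 'adc' -> no
  Pos 9: window 'dca' -> no
  Pos 10: window 'cab' -> no
  Pos 11: window 'abc' -> no
  Pos 12: window 'bcd' -> MATCH
  Pos 13: window 'cd' -> no
  Pos 14: window 'd' -> no
Total matches: 1

1


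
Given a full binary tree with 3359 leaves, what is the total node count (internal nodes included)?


Leaf nodes (terminals): 3359
Internal nodes = n - 1 = 3359 - 1 = 3358
Total = leaves + internal = 3359 + 3358 = 6717

6717


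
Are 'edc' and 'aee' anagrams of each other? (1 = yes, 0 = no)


Sort characters of 'edc': 'cde'
Sort characters of 'aee': 'aee'
Sorted forms differ -> they are NOT anagrams
Result: 0

0


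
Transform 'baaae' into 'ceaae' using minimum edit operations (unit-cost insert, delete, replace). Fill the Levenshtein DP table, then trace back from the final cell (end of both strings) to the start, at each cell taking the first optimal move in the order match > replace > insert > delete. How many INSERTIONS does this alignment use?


Edit distance = 2. Backtracking from cell (5, 5) with preference match > replace > insert > delete,
then listing the resulting alignment 'baaae' -> 'ceaae' left to right:
  Step 1: replace b->c
  Step 2: replace a->e
  Step 3: keep 'a'
  Step 4: keep 'a'
  Step 5: keep 'e'
Total insertions: 0

0


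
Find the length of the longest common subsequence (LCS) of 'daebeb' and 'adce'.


DP table for LCS of 'daebeb' and 'adce':
       a  d  c  e
    0  0  0  0  0
  d 0  0  1  1  1
  a 0  1  1  1  1
  e 0  1  1  1  2
  b 0  1  1  1  2
  e 0  1  1  1  2
  b 0  1  1  1  2
LCS: 'de'
LCS length = 2

2


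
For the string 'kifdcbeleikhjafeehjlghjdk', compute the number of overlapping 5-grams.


String 'kifdcbeleikhjafeehjlghjdk' has length L = 25.
Number of overlapping n-grams = L - n + 1
Substituting: 25 - 5 + 1 = 21

21


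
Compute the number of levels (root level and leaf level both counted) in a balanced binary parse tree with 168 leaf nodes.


In a balanced binary tree with n leaves the deepest leaf is ceil(log2(n)) edges below the root,
so counting node levels inclusive of root and leaves gives ceil(log2(n)) + 1 levels.
log2(168) = 7.3923
ceil(7.3923) = 8
levels = 8 + 1 = 9

9


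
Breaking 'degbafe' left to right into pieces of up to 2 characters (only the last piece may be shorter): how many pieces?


'degbafe' has 7 characters.
Chunking with max size 2:
  Chunk 1: 'de' (positions 0-1)
  Chunk 2: 'gb' (positions 2-3)
  Chunk 3: 'af' (positions 4-5)
  Chunk 4: 'e' (positions 6-6)
Total chunks: ceil(7 / 2) = 4

4


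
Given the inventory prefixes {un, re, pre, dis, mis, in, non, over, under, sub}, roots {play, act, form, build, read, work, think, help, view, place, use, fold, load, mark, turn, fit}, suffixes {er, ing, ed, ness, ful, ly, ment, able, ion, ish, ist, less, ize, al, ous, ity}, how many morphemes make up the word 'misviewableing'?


Segmenting 'misviewableing' against the inventory:
  'mis' -> prefix (morpheme 1)
  'view' -> root (morpheme 2)
  'able' -> suffix (morpheme 3)
  'ing' -> suffix (morpheme 4)
Total morphemes: 4

4


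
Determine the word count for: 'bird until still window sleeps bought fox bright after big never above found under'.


Counting words by splitting on spaces:
  Word 1: 'bird'
  Word 2: 'until'
  Word 3: 'still'
  Word 4: 'window'
  Word 5: 'sleeps'
  Word 6: 'bought'
  Word 7: 'fox'
  Word 8: 'bright'
  Word 9: 'after'
  Word 10: 'big'
  Word 11: 'never'
  Word 12: 'above'
  Word 13: 'found'
  Word 14: 'under'
Total words: 14

14


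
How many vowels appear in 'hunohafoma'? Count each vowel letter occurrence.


Scanning each character of 'hunohafoma':
  Position 1: 'h' -> consonant (running count: 0)
  Position 2: 'u' -> vowel (running count: 1)
  Position 3: 'n' -> consonant (running count: 1)
  Position 4: 'o' -> vowel (running count: 2)
  Position 5: 'h' -> consonant (running count: 2)
  Position 6: 'a' -> vowel (running count: 3)
  Position 7: 'f' -> consonant (running count: 3)
  Position 8: 'o' -> vowel (running count: 4)
  Position 9: 'm' -> consonant (running count: 4)
  Position 10: 'a' -> vowel (running count: 5)
Total vowels: 5

5


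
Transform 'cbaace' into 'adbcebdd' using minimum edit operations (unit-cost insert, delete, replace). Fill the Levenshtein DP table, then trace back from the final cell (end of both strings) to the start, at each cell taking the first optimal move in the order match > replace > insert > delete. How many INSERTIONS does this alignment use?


Edit distance = 7. Backtracking from cell (6, 8) with preference match > replace > insert > delete,
then listing the resulting alignment 'cbaace' -> 'adbcebdd' left to right:
  Step 1: insert 'a' [insertion #1]
  Step 2: replace c->d
  Step 3: keep 'b'
  Step 4: insert 'c' [insertion #2]
  Step 5: replace a->e
  Step 6: replace a->b
  Step 7: replace c->d
  Step 8: replace e->d
Total insertions: 2

2


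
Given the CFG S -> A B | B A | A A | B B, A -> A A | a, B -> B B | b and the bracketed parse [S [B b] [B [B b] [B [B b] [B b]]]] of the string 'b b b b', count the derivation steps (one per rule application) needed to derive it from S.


Every bracketed nonterminal node [X ...] in the tree is produced by exactly one rule application.
Reading the tree off as a leftmost derivation:
  Step 1: S  =>  B B   (applied S -> B B)
  Step 2: B B  =>  b B   (applied B -> b)
  Step 3: b B  =>  b B B   (applied B -> B B)
  Step 4: b B B  =>  b b B   (applied B -> b)
  Step 5: b b B  =>  b b B B   (applied B -> B B)
  Step 6: b b B B  =>  b b b B   (applied B -> b)
  Step 7: b b b B  =>  b b b b   (applied B -> b)
Final yield: b b b b
Total rewrite steps: 7

7


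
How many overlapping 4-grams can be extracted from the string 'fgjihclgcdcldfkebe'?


String 'fgjihclgcdcldfkebe' has length L = 18.
Number of overlapping n-grams = L - n + 1
Substituting: 18 - 4 + 1 = 15

15


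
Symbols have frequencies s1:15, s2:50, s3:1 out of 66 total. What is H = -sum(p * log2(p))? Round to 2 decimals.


Computing entropy H = -sum(p_i * log2(p_i)):
  s1: p = 15/66 = 0.2273, -p*log2(p) = 0.4858
  s2: p = 50/66 = 0.7576, -p*log2(p) = 0.3034
  s3: p = 1/66 = 0.0152, -p*log2(p) = 0.0916
H = sum of terms = 0.8808
Rounded to 2 decimals: 0.88

0.88


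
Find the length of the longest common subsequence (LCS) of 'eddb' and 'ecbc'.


DP table for LCS of 'eddb' and 'ecbc':
       e  c  b  c
    0  0  0  0  0
  e 0  1  1  1  1
  d 0  1  1  1  1
  d 0  1  1  1  1
  b 0  1  1  2  2
LCS: 'eb'
LCS length = 2

2


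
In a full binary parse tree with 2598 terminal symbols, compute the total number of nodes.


Leaf nodes (terminals): 2598
Internal nodes = n - 1 = 2598 - 1 = 2597
Total = leaves + internal = 2598 + 2597 = 5195

5195


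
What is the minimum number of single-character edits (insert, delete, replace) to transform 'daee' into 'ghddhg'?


Building DP table for s1='daee' (len 4) and s2='ghddhg' (len 6):
       g  h  d  d  h  g
    0  1  2  3  4  5  6
  d 1  1  2  2  3  4  5
  a 2  2  2  3  3  4  5
  e 3  3  3  3  4  4  5
  e 4  4  4  4  4  5  5
Edit distance = dp[4][6] = 5

5


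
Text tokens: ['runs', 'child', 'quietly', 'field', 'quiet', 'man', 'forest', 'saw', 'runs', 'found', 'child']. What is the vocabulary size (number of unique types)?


Listing all tokens and tracking unique types:
  Token 1: 'runs' -> NEW (unique so far: 1)
  Token 2: 'child' -> NEW (unique so far: 2)
  Token 3: 'quietly' -> NEW (unique so far: 3)
  Token 4: 'field' -> NEW (unique so far: 4)
  Token 5: 'quiet' -> NEW (unique so far: 5)
  Token 6: 'man' -> NEW (unique so far: 6)
  Token 7: 'forest' -> NEW (unique so far: 7)
  Token 8: 'saw' -> NEW (unique so far: 8)
  Token 9: 'runs' -> duplicate (unique so far: 8)
  Token 10: 'found' -> NEW (unique so far: 9)
  Token 11: 'child' -> duplicate (unique so far: 9)
Unique types: ('child', 'field', 'forest', 'found', 'man', 'quiet', 'quietly', 'runs', 'saw')
Vocabulary size: 9

9


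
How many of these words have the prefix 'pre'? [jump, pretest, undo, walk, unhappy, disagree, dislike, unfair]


Checking each word for prefix 'pre':
  'jump' -> no (count: 0)
  'pretest' -> YES, starts with 'pre' (count: 1)
  'undo' -> no (count: 1)
  'walk' -> no (count: 1)
  'unhappy' -> no (count: 1)
  'disagree' -> no (count: 1)
  'dislike' -> no (count: 1)
  'unfair' -> no (count: 1)
Total with prefix 'pre': 1

1


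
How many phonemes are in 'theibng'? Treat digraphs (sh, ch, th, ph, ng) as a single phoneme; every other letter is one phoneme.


Parsing 'theibng' greedily, digraphs first:
  'th' -> digraph (1 consonant phoneme) (phonemes so far: 1)
  'e' -> vowel phoneme (phonemes so far: 2)
  'i' -> vowel phoneme (phonemes so far: 3)
  'b' -> consonant phoneme (phonemes so far: 4)
  'ng' -> digraph (1 consonant phoneme) (phonemes so far: 5)
Total phonemes: 5

5


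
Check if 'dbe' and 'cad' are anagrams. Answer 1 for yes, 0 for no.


Sort characters of 'dbe': 'bde'
Sort characters of 'cad': 'acd'
Sorted forms differ -> they are NOT anagrams
Result: 0

0


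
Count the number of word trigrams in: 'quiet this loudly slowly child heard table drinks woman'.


Word trigrams from [9] words:
  Trigram 1: (quiet this loudly)
  Trigram 2: (this loudly slowly)
  Trigram 3: (loudly slowly child)
  Trigram 4: (slowly child heard)
  Trigram 5: (child heard table)
  Trigram 6: (heard table drinks)
  Trigram 7: (table drinks woman)
Total word trigrams: 9 - 2 = 7

7


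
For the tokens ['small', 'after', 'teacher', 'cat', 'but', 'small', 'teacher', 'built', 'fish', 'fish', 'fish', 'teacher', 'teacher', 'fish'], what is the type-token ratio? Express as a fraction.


Tokens: 14
Unique types: ('after', 'built', 'but', 'cat', 'fish', 'small', 'teacher') = 7
TTR = 7/14
Simplify: divide both by 7 -> 1/2
TTR = 1/2

1/2


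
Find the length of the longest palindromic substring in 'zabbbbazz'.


Scanning 'zabbbbazz' for palindromic substrings.
Substring at positions 0-7: 'zabbbbaz'.
Check: reverse('zabbbbaz') = 'zabbbbaz' -> palindrome confirmed.
Neighbouring characters ('-' / 'z') break symmetry, so it cannot extend further.
No longer palindromic substring exists; longest length = 8

8


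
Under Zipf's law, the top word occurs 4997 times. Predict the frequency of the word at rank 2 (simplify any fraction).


Zipf's law: freq(rank) = f1 / rank
f1 = 4997, rank = 2
freq = 4997 / 2
GCD(4997, 2) = 1
Simplified: 4997/2

4997/2


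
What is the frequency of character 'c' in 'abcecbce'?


Scanning 'abcecbce' for 'c':
  Position 2: 'c' -> MATCH (count: 1)
  Position 4: 'c' -> MATCH (count: 2)
  Position 6: 'c' -> MATCH (count: 3)
Total occurrences of 'c': 3

3


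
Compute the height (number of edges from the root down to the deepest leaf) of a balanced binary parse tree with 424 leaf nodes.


In a balanced binary tree with n leaves the deepest leaf is ceil(log2(n)) edges below the root.
log2(424) = 8.7279
ceil(8.7279) = 9
height (edges) = 9

9


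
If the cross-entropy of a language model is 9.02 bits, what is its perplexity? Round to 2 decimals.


Perplexity formula: PP = 2^H
H = 9.02
PP = 2^9.02
Decompose: 2^9.02 = 2^9 * 2^0.02
2^9 = 512, 2^0.02 ~ 1.0139595
PP ~ 512 * 1.0139595 = 519.1472640
Rounded to 2 decimals: 519.15

519.15


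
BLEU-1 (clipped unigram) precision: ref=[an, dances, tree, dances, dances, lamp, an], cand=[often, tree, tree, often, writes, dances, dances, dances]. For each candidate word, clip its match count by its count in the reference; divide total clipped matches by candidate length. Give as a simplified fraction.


Reference word counts: {'an': 2, 'dances': 3, 'lamp': 1, 'tree': 1}
Checking each candidate word (with clipping):
  'often' -> not in reference -> no match (matches: 0)
  'tree' -> in reference (ref count 1, used 1/1) -> match (matches: 1)
  'tree' -> ref count 1 already used up (1/1) -> clipped, no match (matches: 1)
  'often' -> not in reference -> no match (matches: 1)
  'writes' -> not in reference -> no match (matches: 1)
  'dances' -> in reference (ref count 3, used 1/3) -> match (matches: 2)
  'dances' -> in reference (ref count 3, used 2/3) -> match (matches: 3)
  'dances' -> in reference (ref count 3, used 3/3) -> match (matches: 4)
Clipped matches: 4, Candidate length: 8
Precision = 4/8 = 1/2

1/2


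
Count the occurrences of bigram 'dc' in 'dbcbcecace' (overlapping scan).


Scanning 'dbcbcecace' for bigram 'dc':
  Position 0: 'db' -> no
  Position 1: 'bc' -> no
  Position 2: 'cb' -> no
  Position 3: 'bc' -> no
  Position 4: 'ce' -> no
  Position 5: 'ec' -> no
  Position 6: 'ca' -> no
  Position 7: 'ac' -> no
  Position 8: 'ce' -> no
Total matches: 0

0


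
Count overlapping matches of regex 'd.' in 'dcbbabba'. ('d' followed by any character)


Pattern: d. means 'd' followed by any character.
Scanning 'dcbbabba' position-by-position:
  Pos 0: window 'dc' -> MATCH
  Pos 1: window 'cb' -> no
  Pos 2: window 'bb' -> no
  Pos 3: window 'ba' -> no
  Pos 4: window 'ab' -> no
  Pos 5: window 'bb' -> no
  Pos 6: window 'ba' -> no
  Pos 7: window 'a' -> no
Total matches: 1

1


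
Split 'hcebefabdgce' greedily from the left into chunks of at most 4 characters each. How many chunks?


'hcebefabdgce' has 12 characters.
Chunking with max size 4:
  Chunk 1: 'hceb' (positions 0-3)
  Chunk 2: 'efab' (positions 4-7)
  Chunk 3: 'dgce' (positions 8-11)
Total chunks: ceil(12 / 4) = 3

3


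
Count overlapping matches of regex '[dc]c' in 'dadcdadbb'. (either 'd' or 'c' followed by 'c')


Pattern: [dc]c means either 'd' or 'c' followed by 'c'.
Scanning 'dadcdadbb' position-by-position:
  Pos 0: window 'da' -> no
  Pos 1: window 'ad' -> no
  Pos 2: window 'dc' -> MATCH
  Pos 3: window 'cd' -> no
  Pos 4: window 'da' -> no
  Pos 5: window 'ad' -> no
  Pos 6: window 'db' -> no
  Pos 7: window 'bb' -> no
  Pos 8: window 'b' -> no
Total matches: 1

1


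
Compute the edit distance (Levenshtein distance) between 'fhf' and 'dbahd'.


Building DP table for s1='fhf' (len 3) and s2='dbahd' (len 5):
       d  b  a  h  d
    0  1  2  3  4  5
  f 1  1  2  3  4  5
  h 2  2  2  3  3  4
  f 3  3  3  3  4  4
Edit distance = dp[3][5] = 4

4


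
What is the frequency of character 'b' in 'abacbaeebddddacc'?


Scanning 'abacbaeebddddacc' for 'b':
  Position 1: 'b' -> MATCH (count: 1)
  Position 4: 'b' -> MATCH (count: 2)
  Position 8: 'b' -> MATCH (count: 3)
Total occurrences of 'b': 3

3


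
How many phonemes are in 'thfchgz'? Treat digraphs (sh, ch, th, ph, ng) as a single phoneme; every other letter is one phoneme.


Parsing 'thfchgz' greedily, digraphs first:
  'th' -> digraph (1 consonant phoneme) (phonemes so far: 1)
  'f' -> consonant phoneme (phonemes so far: 2)
  'ch' -> digraph (1 consonant phoneme) (phonemes so far: 3)
  'g' -> consonant phoneme (phonemes so far: 4)
  'z' -> consonant phoneme (phonemes so far: 5)
Total phonemes: 5

5


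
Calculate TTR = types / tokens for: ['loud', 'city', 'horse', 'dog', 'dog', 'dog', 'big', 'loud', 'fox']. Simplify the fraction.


Tokens: 9
Unique types: ('big', 'city', 'dog', 'fox', 'horse', 'loud') = 6
TTR = 6/9
Simplify: divide both by 3 -> 2/3
TTR = 2/3

2/3


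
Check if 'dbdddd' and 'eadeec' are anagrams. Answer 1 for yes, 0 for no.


Sort characters of 'dbdddd': 'bddddd'
Sort characters of 'eadeec': 'acdeee'
Sorted forms differ -> they are NOT anagrams
Result: 0

0


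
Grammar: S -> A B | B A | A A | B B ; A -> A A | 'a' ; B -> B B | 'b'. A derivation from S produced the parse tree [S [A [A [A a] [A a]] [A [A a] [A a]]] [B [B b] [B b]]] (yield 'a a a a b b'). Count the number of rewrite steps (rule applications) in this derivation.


Every bracketed nonterminal node [X ...] in the tree is produced by exactly one rule application.
Reading the tree off as a leftmost derivation:
  Step 1: S  =>  A B   (applied S -> A B)
  Step 2: A B  =>  A A B   (applied A -> A A)
  Step 3: A A B  =>  A A A B   (applied A -> A A)
  Step 4: A A A B  =>  a A A B   (applied A -> a)
  Step 5: a A A B  =>  a a A B   (applied A -> a)
  Step 6: a a A B  =>  a a A A B   (applied A -> A A)
  Step 7: a a A A B  =>  a a a A B   (applied A -> a)
  Step 8: a a a A B  =>  a a a a B   (applied A -> a)
  Step 9: a a a a B  =>  a a a a B B   (applied B -> B B)
  Step 10: a a a a B B  =>  a a a a b B   (applied B -> b)
  Step 11: a a a a b B  =>  a a a a b b   (applied B -> b)
Final yield: a a a a b b
Total rewrite steps: 11

11


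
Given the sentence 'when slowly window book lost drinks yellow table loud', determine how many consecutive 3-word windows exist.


Word trigrams from [9] words:
  Trigram 1: (when slowly window)
  Trigram 2: (slowly window book)
  Trigram 3: (window book lost)
  Trigram 4: (book lost drinks)
  Trigram 5: (lost drinks yellow)
  Trigram 6: (drinks yellow table)
  Trigram 7: (yellow table loud)
Total word trigrams: 9 - 2 = 7

7


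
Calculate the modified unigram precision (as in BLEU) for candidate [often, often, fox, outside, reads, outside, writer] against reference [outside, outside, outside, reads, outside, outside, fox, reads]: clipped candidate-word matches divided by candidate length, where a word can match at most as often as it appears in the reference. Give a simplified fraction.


Reference word counts: {'fox': 1, 'outside': 5, 'reads': 2}
Checking each candidate word (with clipping):
  'often' -> not in reference -> no match (matches: 0)
  'often' -> not in reference -> no match (matches: 0)
  'fox' -> in reference (ref count 1, used 1/1) -> match (matches: 1)
  'outside' -> in reference (ref count 5, used 1/5) -> match (matches: 2)
  'reads' -> in reference (ref count 2, used 1/2) -> match (matches: 3)
  'outside' -> in reference (ref count 5, used 2/5) -> match (matches: 4)
  'writer' -> not in reference -> no match (matches: 4)
Clipped matches: 4, Candidate length: 7
Precision = 4/7

4/7


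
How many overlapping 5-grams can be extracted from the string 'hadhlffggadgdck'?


String 'hadhlffggadgdck' has length L = 15.
Number of overlapping n-grams = L - n + 1
Substituting: 15 - 5 + 1 = 11

11


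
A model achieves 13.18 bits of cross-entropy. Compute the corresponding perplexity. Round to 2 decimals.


Perplexity formula: PP = 2^H
H = 13.18
PP = 2^13.18
Decompose: 2^13.18 = 2^13 * 2^0.18
2^13 = 8192, 2^0.18 ~ 1.1328839
PP ~ 8192 * 1.1328839 = 9280.5849088
Rounded to 2 decimals: 9280.58

9280.58


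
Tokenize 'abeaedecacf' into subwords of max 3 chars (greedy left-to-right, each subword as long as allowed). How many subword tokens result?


'abeaedecacf' has 11 characters.
Chunking with max size 3:
  Chunk 1: 'abe' (positions 0-2)
  Chunk 2: 'aed' (positions 3-5)
  Chunk 3: 'eca' (positions 6-8)
  Chunk 4: 'cf' (positions 9-10)
Total chunks: ceil(11 / 3) = 4

4


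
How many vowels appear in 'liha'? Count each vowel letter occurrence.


Scanning each character of 'liha':
  Position 1: 'l' -> consonant (running count: 0)
  Position 2: 'i' -> vowel (running count: 1)
  Position 3: 'h' -> consonant (running count: 1)
  Position 4: 'a' -> vowel (running count: 2)
Total vowels: 2

2


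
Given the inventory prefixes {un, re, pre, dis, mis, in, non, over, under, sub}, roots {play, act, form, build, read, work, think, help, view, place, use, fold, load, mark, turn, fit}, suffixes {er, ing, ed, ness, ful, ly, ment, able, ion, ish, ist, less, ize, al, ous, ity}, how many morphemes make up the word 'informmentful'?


Segmenting 'informmentful' against the inventory:
  'in' -> prefix (morpheme 1)
  'form' -> root (morpheme 2)
  'ment' -> suffix (morpheme 3)
  'ful' -> suffix (morpheme 4)
Total morphemes: 4

4


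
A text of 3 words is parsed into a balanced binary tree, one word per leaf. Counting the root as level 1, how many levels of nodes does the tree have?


In a balanced binary tree with n leaves the deepest leaf is ceil(log2(n)) edges below the root,
so counting node levels inclusive of root and leaves gives ceil(log2(n)) + 1 levels.
log2(3) = 1.5850
ceil(1.5850) = 2
levels = 2 + 1 = 3

3


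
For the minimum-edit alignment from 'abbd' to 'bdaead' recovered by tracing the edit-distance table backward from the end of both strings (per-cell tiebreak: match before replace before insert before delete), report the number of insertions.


Edit distance = 4. Backtracking from cell (4, 6) with preference match > replace > insert > delete,
then listing the resulting alignment 'abbd' -> 'bdaead' left to right:
  Step 1: insert 'b' [insertion #1]
  Step 2: insert 'd' [insertion #2]
  Step 3: keep 'a'
  Step 4: replace b->e
  Step 5: replace b->a
  Step 6: keep 'd'
Total insertions: 2

2


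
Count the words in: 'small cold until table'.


Counting words by splitting on spaces:
  Word 1: 'small'
  Word 2: 'cold'
  Word 3: 'until'
  Word 4: 'table'
Total words: 4

4


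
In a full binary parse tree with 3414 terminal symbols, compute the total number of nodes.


Leaf nodes (terminals): 3414
Internal nodes = n - 1 = 3414 - 1 = 3413
Total = leaves + internal = 3414 + 3413 = 6827

6827


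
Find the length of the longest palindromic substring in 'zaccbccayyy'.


Scanning 'zaccbccayyy' for palindromic substrings.
Substring at positions 1-7: 'accbcca'.
Check: reverse('accbcca') = 'accbcca' -> palindrome confirmed.
Neighbouring characters ('z' / 'y') break symmetry, so it cannot extend further.
No longer palindromic substring exists; longest length = 7

7


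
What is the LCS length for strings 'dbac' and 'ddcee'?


DP table for LCS of 'dbac' and 'ddcee':
       d  d  c  e  e
    0  0  0  0  0  0
  d 0  1  1  1  1  1
  b 0  1  1  1  1  1
  a 0  1  1  1  1  1
  c 0  1  1  2  2  2
LCS: 'dc'
LCS length = 2

2


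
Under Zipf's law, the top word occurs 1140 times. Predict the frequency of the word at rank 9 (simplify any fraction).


Zipf's law: freq(rank) = f1 / rank
f1 = 1140, rank = 9
freq = 1140 / 9
GCD(1140, 9) = 3
Simplified: 380/3

380/3


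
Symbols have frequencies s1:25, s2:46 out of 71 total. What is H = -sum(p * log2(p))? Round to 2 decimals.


Computing entropy H = -sum(p_i * log2(p_i)):
  s1: p = 25/71 = 0.3521, -p*log2(p) = 0.5302
  s2: p = 46/71 = 0.6479, -p*log2(p) = 0.4057
H = sum of terms = 0.9359
Rounded to 2 decimals: 0.94

0.94


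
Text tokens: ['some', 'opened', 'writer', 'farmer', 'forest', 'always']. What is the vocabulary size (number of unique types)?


Listing all tokens and tracking unique types:
  Token 1: 'some' -> NEW (unique so far: 1)
  Token 2: 'opened' -> NEW (unique so far: 2)
  Token 3: 'writer' -> NEW (unique so far: 3)
  Token 4: 'farmer' -> NEW (unique so far: 4)
  Token 5: 'forest' -> NEW (unique so far: 5)
  Token 6: 'always' -> NEW (unique so far: 6)
Unique types: ('always', 'farmer', 'forest', 'opened', 'some', 'writer')
Vocabulary size: 6

6


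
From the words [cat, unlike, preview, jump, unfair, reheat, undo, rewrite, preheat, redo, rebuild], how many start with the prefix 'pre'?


Checking each word for prefix 'pre':
  'cat' -> no (count: 0)
  'unlike' -> no (count: 0)
  'preview' -> YES, starts with 'pre' (count: 1)
  'jump' -> no (count: 1)
  'unfair' -> no (count: 1)
  'reheat' -> no (count: 1)
  'undo' -> no (count: 1)
  'rewrite' -> no (count: 1)
  'preheat' -> YES, starts with 'pre' (count: 2)
  'redo' -> no (count: 2)
  'rebuild' -> no (count: 2)
Total with prefix 'pre': 2

2


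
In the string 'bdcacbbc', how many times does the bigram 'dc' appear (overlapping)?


Scanning 'bdcacbbc' for bigram 'dc':
  Position 0: 'bd' -> no
  Position 1: 'dc' -> MATCH
  Position 2: 'ca' -> no
  Position 3: 'ac' -> no
  Position 4: 'cb' -> no
  Position 5: 'bb' -> no
  Position 6: 'bc' -> no
Total matches: 1

1


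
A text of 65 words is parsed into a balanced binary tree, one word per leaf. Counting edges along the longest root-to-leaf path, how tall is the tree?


In a balanced binary tree with n leaves the deepest leaf is ceil(log2(n)) edges below the root.
log2(65) = 6.0224
ceil(6.0224) = 7
height (edges) = 7

7


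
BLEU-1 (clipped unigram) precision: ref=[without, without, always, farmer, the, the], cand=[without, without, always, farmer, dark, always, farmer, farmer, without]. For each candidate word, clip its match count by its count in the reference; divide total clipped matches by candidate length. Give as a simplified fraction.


Reference word counts: {'always': 1, 'farmer': 1, 'the': 2, 'without': 2}
Checking each candidate word (with clipping):
  'without' -> in reference (ref count 2, used 1/2) -> match (matches: 1)
  'without' -> in reference (ref count 2, used 2/2) -> match (matches: 2)
  'always' -> in reference (ref count 1, used 1/1) -> match (matches: 3)
  'farmer' -> in reference (ref count 1, used 1/1) -> match (matches: 4)
  'dark' -> not in reference -> no match (matches: 4)
  'always' -> ref count 1 already used up (1/1) -> clipped, no match (matches: 4)
  'farmer' -> ref count 1 already used up (1/1) -> clipped, no match (matches: 4)
  'farmer' -> ref count 1 already used up (1/1) -> clipped, no match (matches: 4)
  'without' -> ref count 2 already used up (2/2) -> clipped, no match (matches: 4)
Clipped matches: 4, Candidate length: 9
Precision = 4/9

4/9


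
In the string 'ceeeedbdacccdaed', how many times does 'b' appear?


Scanning 'ceeeedbdacccdaed' for 'b':
  Position 6: 'b' -> MATCH (count: 1)
Total occurrences of 'b': 1

1


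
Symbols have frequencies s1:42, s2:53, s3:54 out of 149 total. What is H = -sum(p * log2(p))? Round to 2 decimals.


Computing entropy H = -sum(p_i * log2(p_i)):
  s1: p = 42/149 = 0.2819, -p*log2(p) = 0.5150
  s2: p = 53/149 = 0.3557, -p*log2(p) = 0.5304
  s3: p = 54/149 = 0.3624, -p*log2(p) = 0.5307
H = sum of terms = 1.5761
Rounded to 2 decimals: 1.58

1.58


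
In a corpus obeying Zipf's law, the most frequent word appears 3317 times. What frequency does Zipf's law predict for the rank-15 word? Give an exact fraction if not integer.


Zipf's law: freq(rank) = f1 / rank
f1 = 3317, rank = 15
freq = 3317 / 15
GCD(3317, 15) = 1
Simplified: 3317/15

3317/15


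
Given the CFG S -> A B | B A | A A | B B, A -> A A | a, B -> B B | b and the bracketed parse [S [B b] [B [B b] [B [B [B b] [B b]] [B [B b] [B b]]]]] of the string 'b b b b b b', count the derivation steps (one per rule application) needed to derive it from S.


Every bracketed nonterminal node [X ...] in the tree is produced by exactly one rule application.
Reading the tree off as a leftmost derivation:
  Step 1: S  =>  B B   (applied S -> B B)
  Step 2: B B  =>  b B   (applied B -> b)
  Step 3: b B  =>  b B B   (applied B -> B B)
  Step 4: b B B  =>  b b B   (applied B -> b)
  Step 5: b b B  =>  b b B B   (applied B -> B B)
  Step 6: b b B B  =>  b b B B B   (applied B -> B B)
  Step 7: b b B B B  =>  b b b B B   (applied B -> b)
  Step 8: b b b B B  =>  b b b b B   (applied B -> b)
  Step 9: b b b b B  =>  b b b b B B   (applied B -> B B)
  Step 10: b b b b B B  =>  b b b b b B   (applied B -> b)
  Step 11: b b b b b B  =>  b b b b b b   (applied B -> b)
Final yield: b b b b b b
Total rewrite steps: 11

11


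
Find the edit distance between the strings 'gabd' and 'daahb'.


Building DP table for s1='gabd' (len 4) and s2='daahb' (len 5):
       d  a  a  h  b
    0  1  2  3  4  5
  g 1  1  2  3  4  5
  a 2  2  1  2  3  4
  b 3  3  2  2  3  3
  d 4  3  3  3  3  4
Edit distance = dp[4][5] = 4

4


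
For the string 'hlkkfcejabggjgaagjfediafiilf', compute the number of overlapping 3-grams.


String 'hlkkfcejabggjgaagjfediafiilf' has length L = 28.
Number of overlapping n-grams = L - n + 1
Substituting: 28 - 3 + 1 = 26

26


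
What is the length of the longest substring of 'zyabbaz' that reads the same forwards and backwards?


Scanning 'zyabbaz' for palindromic substrings.
Substring at positions 2-5: 'abba'.
Check: reverse('abba') = 'abba' -> palindrome confirmed.
Neighbouring characters ('y' / 'z') break symmetry, so it cannot extend further.
No longer palindromic substring exists; longest length = 4

4


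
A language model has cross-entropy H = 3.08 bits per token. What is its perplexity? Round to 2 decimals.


Perplexity formula: PP = 2^H
H = 3.08
PP = 2^3.08
Decompose: 2^3.08 = 2^3 * 2^0.08
2^3 = 8, 2^0.08 ~ 1.0570180
PP ~ 8 * 1.0570180 = 8.4561440
Rounded to 2 decimals: 8.46

8.46


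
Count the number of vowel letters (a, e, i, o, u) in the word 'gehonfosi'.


Scanning each character of 'gehonfosi':
  Position 1: 'g' -> consonant (running count: 0)
  Position 2: 'e' -> vowel (running count: 1)
  Position 3: 'h' -> consonant (running count: 1)
  Position 4: 'o' -> vowel (running count: 2)
  Position 5: 'n' -> consonant (running count: 2)
  Position 6: 'f' -> consonant (running count: 2)
  Position 7: 'o' -> vowel (running count: 3)
  Position 8: 's' -> consonant (running count: 3)
  Position 9: 'i' -> vowel (running count: 4)
Total vowels: 4

4


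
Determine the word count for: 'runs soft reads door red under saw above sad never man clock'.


Counting words by splitting on spaces:
  Word 1: 'runs'
  Word 2: 'soft'
  Word 3: 'reads'
  Word 4: 'door'
  Word 5: 'red'
  Word 6: 'under'
  Word 7: 'saw'
  Word 8: 'above'
  Word 9: 'sad'
  Word 10: 'never'
  Word 11: 'man'
  Word 12: 'clock'
Total words: 12

12


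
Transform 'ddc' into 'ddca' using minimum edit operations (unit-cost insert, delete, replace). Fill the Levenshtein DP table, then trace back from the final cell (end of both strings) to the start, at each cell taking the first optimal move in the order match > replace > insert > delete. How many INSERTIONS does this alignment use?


Edit distance = 1. Backtracking from cell (3, 4) with preference match > replace > insert > delete,
then listing the resulting alignment 'ddc' -> 'ddca' left to right:
  Step 1: keep 'd'
  Step 2: keep 'd'
  Step 3: keep 'c'
  Step 4: insert 'a' [insertion #1]
Total insertions: 1

1


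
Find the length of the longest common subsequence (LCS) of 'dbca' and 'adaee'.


DP table for LCS of 'dbca' and 'adaee':
       a  d  a  e  e
    0  0  0  0  0  0
  d 0  0  1  1  1  1
  b 0  0  1  1  1  1
  c 0  0  1  1  1  1
  a 0  1  1  2  2  2
LCS: 'da'
LCS length = 2

2


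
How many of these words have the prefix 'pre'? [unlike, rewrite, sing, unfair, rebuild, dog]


Checking each word for prefix 'pre':
  'unlike' -> no (count: 0)
  'rewrite' -> no (count: 0)
  'sing' -> no (count: 0)
  'unfair' -> no (count: 0)
  'rebuild' -> no (count: 0)
  'dog' -> no (count: 0)
Total with prefix 'pre': 0

0


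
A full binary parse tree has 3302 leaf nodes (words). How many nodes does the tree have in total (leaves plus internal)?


Leaf nodes (terminals): 3302
Internal nodes = n - 1 = 3302 - 1 = 3301
Total = leaves + internal = 3302 + 3301 = 6603

6603


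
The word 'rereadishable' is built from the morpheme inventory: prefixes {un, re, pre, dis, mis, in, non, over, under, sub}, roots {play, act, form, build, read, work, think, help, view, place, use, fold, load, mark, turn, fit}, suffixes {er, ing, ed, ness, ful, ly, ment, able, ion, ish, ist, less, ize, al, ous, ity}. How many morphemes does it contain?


Segmenting 'rereadishable' against the inventory:
  're' -> prefix (morpheme 1)
  'read' -> root (morpheme 2)
  'ish' -> suffix (morpheme 3)
  'able' -> suffix (morpheme 4)
Total morphemes: 4

4


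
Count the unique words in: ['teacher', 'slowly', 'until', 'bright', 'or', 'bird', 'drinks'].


Listing all tokens and tracking unique types:
  Token 1: 'teacher' -> NEW (unique so far: 1)
  Token 2: 'slowly' -> NEW (unique so far: 2)
  Token 3: 'until' -> NEW (unique so far: 3)
  Token 4: 'bright' -> NEW (unique so far: 4)
  Token 5: 'or' -> NEW (unique so far: 5)
  Token 6: 'bird' -> NEW (unique so far: 6)
  Token 7: 'drinks' -> NEW (unique so far: 7)
Unique types: ('bird', 'bright', 'drinks', 'or', 'slowly', 'teacher', 'until')
Vocabulary size: 7

7


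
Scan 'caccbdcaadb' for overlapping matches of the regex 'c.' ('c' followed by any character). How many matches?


Pattern: c. means 'c' followed by any character.
Scanning 'caccbdcaadb' position-by-position:
  Pos 0: window 'ca' -> MATCH
  Pos 1: window 'ac' -> no
  Pos 2: window 'cc' -> MATCH
  Pos 3: window 'cb' -> MATCH
  Pos 4: window 'bd' -> no
  Pos 5: window 'dc' -> no
  Pos 6: window 'ca' -> MATCH
  Pos 7: window 'aa' -> no
  Pos 8: window 'ad' -> no
  Pos 9: window 'db' -> no
  Pos 10: window 'b' -> no
Total matches: 4

4


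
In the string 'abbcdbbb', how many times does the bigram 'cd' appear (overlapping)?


Scanning 'abbcdbbb' for bigram 'cd':
  Position 0: 'ab' -> no
  Position 1: 'bb' -> no
  Position 2: 'bc' -> no
  Position 3: 'cd' -> MATCH
  Position 4: 'db' -> no
  Position 5: 'bb' -> no
  Position 6: 'bb' -> no
Total matches: 1

1


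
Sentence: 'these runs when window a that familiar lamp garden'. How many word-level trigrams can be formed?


Word trigrams from [9] words:
  Trigram 1: (these runs when)
  Trigram 2: (runs when window)
  Trigram 3: (when window a)
  Trigram 4: (window a that)
  Trigram 5: (a that familiar)
  Trigram 6: (that familiar lamp)
  Trigram 7: (familiar lamp garden)
Total word trigrams: 9 - 2 = 7

7


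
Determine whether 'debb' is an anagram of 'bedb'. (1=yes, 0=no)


Sort characters of 'debb': 'bbde'
Sort characters of 'bedb': 'bbde'
Sorted forms match -> they ARE anagrams
Result: 1

1


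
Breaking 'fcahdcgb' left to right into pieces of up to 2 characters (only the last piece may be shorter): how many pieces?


'fcahdcgb' has 8 characters.
Chunking with max size 2:
  Chunk 1: 'fc' (positions 0-1)
  Chunk 2: 'ah' (positions 2-3)
  Chunk 3: 'dc' (positions 4-5)
  Chunk 4: 'gb' (positions 6-7)
Total chunks: ceil(8 / 2) = 4

4


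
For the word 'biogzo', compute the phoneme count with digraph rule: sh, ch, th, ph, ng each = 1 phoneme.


Parsing 'biogzo' greedily, digraphs first:
  'b' -> consonant phoneme (phonemes so far: 1)
  'i' -> vowel phoneme (phonemes so far: 2)
  'o' -> vowel phoneme (phonemes so far: 3)
  'g' -> consonant phoneme (phonemes so far: 4)
  'z' -> consonant phoneme (phonemes so far: 5)
  'o' -> vowel phoneme (phonemes so far: 6)
Total phonemes: 6

6


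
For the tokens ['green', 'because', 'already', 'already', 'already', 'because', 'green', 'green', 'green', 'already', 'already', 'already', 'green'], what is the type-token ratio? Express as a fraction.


Tokens: 13
Unique types: ('already', 'because', 'green') = 3
TTR = 3/13
Already in lowest terms.

3/13
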